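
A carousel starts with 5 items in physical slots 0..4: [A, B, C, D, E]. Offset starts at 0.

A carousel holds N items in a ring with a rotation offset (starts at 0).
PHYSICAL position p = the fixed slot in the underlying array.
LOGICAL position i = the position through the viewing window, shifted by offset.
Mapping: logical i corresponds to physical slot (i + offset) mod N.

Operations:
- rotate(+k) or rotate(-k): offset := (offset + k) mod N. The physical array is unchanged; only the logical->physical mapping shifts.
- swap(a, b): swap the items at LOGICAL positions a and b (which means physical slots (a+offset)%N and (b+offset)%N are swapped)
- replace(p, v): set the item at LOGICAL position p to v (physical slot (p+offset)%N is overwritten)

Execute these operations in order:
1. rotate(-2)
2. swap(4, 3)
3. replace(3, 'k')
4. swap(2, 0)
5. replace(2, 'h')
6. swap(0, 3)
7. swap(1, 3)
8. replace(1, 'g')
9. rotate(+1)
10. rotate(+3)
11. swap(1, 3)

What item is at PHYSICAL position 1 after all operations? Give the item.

Answer: E

Derivation:
After op 1 (rotate(-2)): offset=3, physical=[A,B,C,D,E], logical=[D,E,A,B,C]
After op 2 (swap(4, 3)): offset=3, physical=[A,C,B,D,E], logical=[D,E,A,C,B]
After op 3 (replace(3, 'k')): offset=3, physical=[A,k,B,D,E], logical=[D,E,A,k,B]
After op 4 (swap(2, 0)): offset=3, physical=[D,k,B,A,E], logical=[A,E,D,k,B]
After op 5 (replace(2, 'h')): offset=3, physical=[h,k,B,A,E], logical=[A,E,h,k,B]
After op 6 (swap(0, 3)): offset=3, physical=[h,A,B,k,E], logical=[k,E,h,A,B]
After op 7 (swap(1, 3)): offset=3, physical=[h,E,B,k,A], logical=[k,A,h,E,B]
After op 8 (replace(1, 'g')): offset=3, physical=[h,E,B,k,g], logical=[k,g,h,E,B]
After op 9 (rotate(+1)): offset=4, physical=[h,E,B,k,g], logical=[g,h,E,B,k]
After op 10 (rotate(+3)): offset=2, physical=[h,E,B,k,g], logical=[B,k,g,h,E]
After op 11 (swap(1, 3)): offset=2, physical=[k,E,B,h,g], logical=[B,h,g,k,E]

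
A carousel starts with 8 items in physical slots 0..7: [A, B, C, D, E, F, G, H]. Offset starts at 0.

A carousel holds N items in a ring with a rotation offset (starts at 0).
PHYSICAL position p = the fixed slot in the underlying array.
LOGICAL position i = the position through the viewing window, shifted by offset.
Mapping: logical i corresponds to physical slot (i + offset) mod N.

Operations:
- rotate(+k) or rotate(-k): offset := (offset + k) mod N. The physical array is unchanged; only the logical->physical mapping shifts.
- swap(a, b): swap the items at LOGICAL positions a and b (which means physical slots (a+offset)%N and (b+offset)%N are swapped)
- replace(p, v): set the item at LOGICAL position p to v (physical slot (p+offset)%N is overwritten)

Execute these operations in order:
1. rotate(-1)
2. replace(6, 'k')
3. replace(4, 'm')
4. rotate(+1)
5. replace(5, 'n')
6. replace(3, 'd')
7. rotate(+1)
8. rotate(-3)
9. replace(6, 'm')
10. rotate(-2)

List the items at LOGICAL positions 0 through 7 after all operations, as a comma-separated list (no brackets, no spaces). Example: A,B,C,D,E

Answer: m,n,G,H,A,B,C,d

Derivation:
After op 1 (rotate(-1)): offset=7, physical=[A,B,C,D,E,F,G,H], logical=[H,A,B,C,D,E,F,G]
After op 2 (replace(6, 'k')): offset=7, physical=[A,B,C,D,E,k,G,H], logical=[H,A,B,C,D,E,k,G]
After op 3 (replace(4, 'm')): offset=7, physical=[A,B,C,m,E,k,G,H], logical=[H,A,B,C,m,E,k,G]
After op 4 (rotate(+1)): offset=0, physical=[A,B,C,m,E,k,G,H], logical=[A,B,C,m,E,k,G,H]
After op 5 (replace(5, 'n')): offset=0, physical=[A,B,C,m,E,n,G,H], logical=[A,B,C,m,E,n,G,H]
After op 6 (replace(3, 'd')): offset=0, physical=[A,B,C,d,E,n,G,H], logical=[A,B,C,d,E,n,G,H]
After op 7 (rotate(+1)): offset=1, physical=[A,B,C,d,E,n,G,H], logical=[B,C,d,E,n,G,H,A]
After op 8 (rotate(-3)): offset=6, physical=[A,B,C,d,E,n,G,H], logical=[G,H,A,B,C,d,E,n]
After op 9 (replace(6, 'm')): offset=6, physical=[A,B,C,d,m,n,G,H], logical=[G,H,A,B,C,d,m,n]
After op 10 (rotate(-2)): offset=4, physical=[A,B,C,d,m,n,G,H], logical=[m,n,G,H,A,B,C,d]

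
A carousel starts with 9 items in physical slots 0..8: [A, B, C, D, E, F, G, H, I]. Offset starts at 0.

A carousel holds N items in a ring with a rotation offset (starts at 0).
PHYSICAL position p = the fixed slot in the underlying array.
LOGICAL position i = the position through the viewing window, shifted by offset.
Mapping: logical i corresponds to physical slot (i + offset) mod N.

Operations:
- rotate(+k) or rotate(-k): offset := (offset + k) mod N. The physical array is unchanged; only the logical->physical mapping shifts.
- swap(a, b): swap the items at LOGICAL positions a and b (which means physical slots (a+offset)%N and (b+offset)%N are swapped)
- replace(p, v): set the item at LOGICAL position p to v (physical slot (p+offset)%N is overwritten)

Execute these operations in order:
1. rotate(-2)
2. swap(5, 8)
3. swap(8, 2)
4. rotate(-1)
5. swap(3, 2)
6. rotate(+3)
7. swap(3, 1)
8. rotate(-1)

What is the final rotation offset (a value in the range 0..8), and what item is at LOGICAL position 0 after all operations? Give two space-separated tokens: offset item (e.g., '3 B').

Answer: 8 D

Derivation:
After op 1 (rotate(-2)): offset=7, physical=[A,B,C,D,E,F,G,H,I], logical=[H,I,A,B,C,D,E,F,G]
After op 2 (swap(5, 8)): offset=7, physical=[A,B,C,G,E,F,D,H,I], logical=[H,I,A,B,C,G,E,F,D]
After op 3 (swap(8, 2)): offset=7, physical=[D,B,C,G,E,F,A,H,I], logical=[H,I,D,B,C,G,E,F,A]
After op 4 (rotate(-1)): offset=6, physical=[D,B,C,G,E,F,A,H,I], logical=[A,H,I,D,B,C,G,E,F]
After op 5 (swap(3, 2)): offset=6, physical=[I,B,C,G,E,F,A,H,D], logical=[A,H,D,I,B,C,G,E,F]
After op 6 (rotate(+3)): offset=0, physical=[I,B,C,G,E,F,A,H,D], logical=[I,B,C,G,E,F,A,H,D]
After op 7 (swap(3, 1)): offset=0, physical=[I,G,C,B,E,F,A,H,D], logical=[I,G,C,B,E,F,A,H,D]
After op 8 (rotate(-1)): offset=8, physical=[I,G,C,B,E,F,A,H,D], logical=[D,I,G,C,B,E,F,A,H]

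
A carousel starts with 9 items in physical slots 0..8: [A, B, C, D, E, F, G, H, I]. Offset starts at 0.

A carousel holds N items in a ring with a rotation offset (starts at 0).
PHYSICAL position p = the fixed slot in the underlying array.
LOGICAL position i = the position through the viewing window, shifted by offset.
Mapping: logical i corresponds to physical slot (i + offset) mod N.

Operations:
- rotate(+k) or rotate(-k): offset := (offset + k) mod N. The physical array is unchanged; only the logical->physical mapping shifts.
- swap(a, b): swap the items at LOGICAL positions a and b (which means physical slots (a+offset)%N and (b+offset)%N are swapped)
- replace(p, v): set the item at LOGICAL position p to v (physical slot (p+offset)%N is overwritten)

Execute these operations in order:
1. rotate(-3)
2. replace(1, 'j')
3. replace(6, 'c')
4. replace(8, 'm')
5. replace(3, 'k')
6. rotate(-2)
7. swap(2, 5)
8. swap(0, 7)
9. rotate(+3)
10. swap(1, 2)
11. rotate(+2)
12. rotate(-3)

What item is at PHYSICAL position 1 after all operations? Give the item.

Answer: B

Derivation:
After op 1 (rotate(-3)): offset=6, physical=[A,B,C,D,E,F,G,H,I], logical=[G,H,I,A,B,C,D,E,F]
After op 2 (replace(1, 'j')): offset=6, physical=[A,B,C,D,E,F,G,j,I], logical=[G,j,I,A,B,C,D,E,F]
After op 3 (replace(6, 'c')): offset=6, physical=[A,B,C,c,E,F,G,j,I], logical=[G,j,I,A,B,C,c,E,F]
After op 4 (replace(8, 'm')): offset=6, physical=[A,B,C,c,E,m,G,j,I], logical=[G,j,I,A,B,C,c,E,m]
After op 5 (replace(3, 'k')): offset=6, physical=[k,B,C,c,E,m,G,j,I], logical=[G,j,I,k,B,C,c,E,m]
After op 6 (rotate(-2)): offset=4, physical=[k,B,C,c,E,m,G,j,I], logical=[E,m,G,j,I,k,B,C,c]
After op 7 (swap(2, 5)): offset=4, physical=[G,B,C,c,E,m,k,j,I], logical=[E,m,k,j,I,G,B,C,c]
After op 8 (swap(0, 7)): offset=4, physical=[G,B,E,c,C,m,k,j,I], logical=[C,m,k,j,I,G,B,E,c]
After op 9 (rotate(+3)): offset=7, physical=[G,B,E,c,C,m,k,j,I], logical=[j,I,G,B,E,c,C,m,k]
After op 10 (swap(1, 2)): offset=7, physical=[I,B,E,c,C,m,k,j,G], logical=[j,G,I,B,E,c,C,m,k]
After op 11 (rotate(+2)): offset=0, physical=[I,B,E,c,C,m,k,j,G], logical=[I,B,E,c,C,m,k,j,G]
After op 12 (rotate(-3)): offset=6, physical=[I,B,E,c,C,m,k,j,G], logical=[k,j,G,I,B,E,c,C,m]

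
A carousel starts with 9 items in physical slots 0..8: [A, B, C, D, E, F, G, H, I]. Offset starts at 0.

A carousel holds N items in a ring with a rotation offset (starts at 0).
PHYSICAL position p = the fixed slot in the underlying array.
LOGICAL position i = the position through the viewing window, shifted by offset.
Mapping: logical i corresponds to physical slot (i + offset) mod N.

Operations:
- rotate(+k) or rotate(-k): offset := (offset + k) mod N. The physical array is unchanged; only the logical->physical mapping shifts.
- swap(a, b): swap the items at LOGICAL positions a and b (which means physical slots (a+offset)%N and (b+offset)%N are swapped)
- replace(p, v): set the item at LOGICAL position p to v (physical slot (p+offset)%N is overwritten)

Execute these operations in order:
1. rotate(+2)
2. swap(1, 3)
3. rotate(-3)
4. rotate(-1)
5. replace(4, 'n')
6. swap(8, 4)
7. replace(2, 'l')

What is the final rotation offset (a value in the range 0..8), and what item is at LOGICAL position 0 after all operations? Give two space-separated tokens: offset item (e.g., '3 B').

Answer: 7 H

Derivation:
After op 1 (rotate(+2)): offset=2, physical=[A,B,C,D,E,F,G,H,I], logical=[C,D,E,F,G,H,I,A,B]
After op 2 (swap(1, 3)): offset=2, physical=[A,B,C,F,E,D,G,H,I], logical=[C,F,E,D,G,H,I,A,B]
After op 3 (rotate(-3)): offset=8, physical=[A,B,C,F,E,D,G,H,I], logical=[I,A,B,C,F,E,D,G,H]
After op 4 (rotate(-1)): offset=7, physical=[A,B,C,F,E,D,G,H,I], logical=[H,I,A,B,C,F,E,D,G]
After op 5 (replace(4, 'n')): offset=7, physical=[A,B,n,F,E,D,G,H,I], logical=[H,I,A,B,n,F,E,D,G]
After op 6 (swap(8, 4)): offset=7, physical=[A,B,G,F,E,D,n,H,I], logical=[H,I,A,B,G,F,E,D,n]
After op 7 (replace(2, 'l')): offset=7, physical=[l,B,G,F,E,D,n,H,I], logical=[H,I,l,B,G,F,E,D,n]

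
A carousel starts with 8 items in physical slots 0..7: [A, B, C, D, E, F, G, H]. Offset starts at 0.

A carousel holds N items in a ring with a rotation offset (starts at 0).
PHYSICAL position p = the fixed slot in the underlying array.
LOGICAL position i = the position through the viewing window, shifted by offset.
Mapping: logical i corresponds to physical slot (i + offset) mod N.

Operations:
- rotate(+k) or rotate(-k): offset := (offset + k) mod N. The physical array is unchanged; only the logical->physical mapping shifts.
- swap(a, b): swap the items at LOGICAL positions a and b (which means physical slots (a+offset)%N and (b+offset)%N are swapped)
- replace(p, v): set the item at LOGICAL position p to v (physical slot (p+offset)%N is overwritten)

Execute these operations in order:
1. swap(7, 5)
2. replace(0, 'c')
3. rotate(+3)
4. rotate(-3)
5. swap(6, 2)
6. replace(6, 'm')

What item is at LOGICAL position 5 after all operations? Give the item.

Answer: H

Derivation:
After op 1 (swap(7, 5)): offset=0, physical=[A,B,C,D,E,H,G,F], logical=[A,B,C,D,E,H,G,F]
After op 2 (replace(0, 'c')): offset=0, physical=[c,B,C,D,E,H,G,F], logical=[c,B,C,D,E,H,G,F]
After op 3 (rotate(+3)): offset=3, physical=[c,B,C,D,E,H,G,F], logical=[D,E,H,G,F,c,B,C]
After op 4 (rotate(-3)): offset=0, physical=[c,B,C,D,E,H,G,F], logical=[c,B,C,D,E,H,G,F]
After op 5 (swap(6, 2)): offset=0, physical=[c,B,G,D,E,H,C,F], logical=[c,B,G,D,E,H,C,F]
After op 6 (replace(6, 'm')): offset=0, physical=[c,B,G,D,E,H,m,F], logical=[c,B,G,D,E,H,m,F]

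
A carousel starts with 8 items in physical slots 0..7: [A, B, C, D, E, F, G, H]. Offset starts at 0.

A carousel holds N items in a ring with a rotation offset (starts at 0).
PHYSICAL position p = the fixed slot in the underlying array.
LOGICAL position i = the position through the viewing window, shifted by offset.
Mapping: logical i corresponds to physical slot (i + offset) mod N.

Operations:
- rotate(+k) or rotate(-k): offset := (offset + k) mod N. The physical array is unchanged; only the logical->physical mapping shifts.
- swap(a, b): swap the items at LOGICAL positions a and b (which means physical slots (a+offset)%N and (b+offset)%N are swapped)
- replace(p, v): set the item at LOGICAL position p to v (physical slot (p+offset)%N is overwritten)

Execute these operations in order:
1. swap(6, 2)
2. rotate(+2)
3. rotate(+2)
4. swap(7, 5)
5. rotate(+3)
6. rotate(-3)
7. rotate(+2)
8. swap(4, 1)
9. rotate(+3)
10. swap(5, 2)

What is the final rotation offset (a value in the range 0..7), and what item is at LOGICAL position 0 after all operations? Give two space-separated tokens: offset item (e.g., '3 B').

After op 1 (swap(6, 2)): offset=0, physical=[A,B,G,D,E,F,C,H], logical=[A,B,G,D,E,F,C,H]
After op 2 (rotate(+2)): offset=2, physical=[A,B,G,D,E,F,C,H], logical=[G,D,E,F,C,H,A,B]
After op 3 (rotate(+2)): offset=4, physical=[A,B,G,D,E,F,C,H], logical=[E,F,C,H,A,B,G,D]
After op 4 (swap(7, 5)): offset=4, physical=[A,D,G,B,E,F,C,H], logical=[E,F,C,H,A,D,G,B]
After op 5 (rotate(+3)): offset=7, physical=[A,D,G,B,E,F,C,H], logical=[H,A,D,G,B,E,F,C]
After op 6 (rotate(-3)): offset=4, physical=[A,D,G,B,E,F,C,H], logical=[E,F,C,H,A,D,G,B]
After op 7 (rotate(+2)): offset=6, physical=[A,D,G,B,E,F,C,H], logical=[C,H,A,D,G,B,E,F]
After op 8 (swap(4, 1)): offset=6, physical=[A,D,H,B,E,F,C,G], logical=[C,G,A,D,H,B,E,F]
After op 9 (rotate(+3)): offset=1, physical=[A,D,H,B,E,F,C,G], logical=[D,H,B,E,F,C,G,A]
After op 10 (swap(5, 2)): offset=1, physical=[A,D,H,C,E,F,B,G], logical=[D,H,C,E,F,B,G,A]

Answer: 1 D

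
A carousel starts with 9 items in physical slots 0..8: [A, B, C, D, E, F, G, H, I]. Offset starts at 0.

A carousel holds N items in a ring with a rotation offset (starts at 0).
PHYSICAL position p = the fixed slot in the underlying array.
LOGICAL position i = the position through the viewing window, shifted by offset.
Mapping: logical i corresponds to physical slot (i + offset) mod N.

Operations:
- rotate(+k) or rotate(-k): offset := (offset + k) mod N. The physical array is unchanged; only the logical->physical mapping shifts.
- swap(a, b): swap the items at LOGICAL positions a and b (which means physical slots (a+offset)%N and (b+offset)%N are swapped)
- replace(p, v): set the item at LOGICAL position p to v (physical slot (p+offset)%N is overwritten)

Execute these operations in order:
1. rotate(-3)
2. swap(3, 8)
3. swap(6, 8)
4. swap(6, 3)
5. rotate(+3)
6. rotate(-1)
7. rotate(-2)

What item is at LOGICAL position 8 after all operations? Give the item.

After op 1 (rotate(-3)): offset=6, physical=[A,B,C,D,E,F,G,H,I], logical=[G,H,I,A,B,C,D,E,F]
After op 2 (swap(3, 8)): offset=6, physical=[F,B,C,D,E,A,G,H,I], logical=[G,H,I,F,B,C,D,E,A]
After op 3 (swap(6, 8)): offset=6, physical=[F,B,C,A,E,D,G,H,I], logical=[G,H,I,F,B,C,A,E,D]
After op 4 (swap(6, 3)): offset=6, physical=[A,B,C,F,E,D,G,H,I], logical=[G,H,I,A,B,C,F,E,D]
After op 5 (rotate(+3)): offset=0, physical=[A,B,C,F,E,D,G,H,I], logical=[A,B,C,F,E,D,G,H,I]
After op 6 (rotate(-1)): offset=8, physical=[A,B,C,F,E,D,G,H,I], logical=[I,A,B,C,F,E,D,G,H]
After op 7 (rotate(-2)): offset=6, physical=[A,B,C,F,E,D,G,H,I], logical=[G,H,I,A,B,C,F,E,D]

Answer: D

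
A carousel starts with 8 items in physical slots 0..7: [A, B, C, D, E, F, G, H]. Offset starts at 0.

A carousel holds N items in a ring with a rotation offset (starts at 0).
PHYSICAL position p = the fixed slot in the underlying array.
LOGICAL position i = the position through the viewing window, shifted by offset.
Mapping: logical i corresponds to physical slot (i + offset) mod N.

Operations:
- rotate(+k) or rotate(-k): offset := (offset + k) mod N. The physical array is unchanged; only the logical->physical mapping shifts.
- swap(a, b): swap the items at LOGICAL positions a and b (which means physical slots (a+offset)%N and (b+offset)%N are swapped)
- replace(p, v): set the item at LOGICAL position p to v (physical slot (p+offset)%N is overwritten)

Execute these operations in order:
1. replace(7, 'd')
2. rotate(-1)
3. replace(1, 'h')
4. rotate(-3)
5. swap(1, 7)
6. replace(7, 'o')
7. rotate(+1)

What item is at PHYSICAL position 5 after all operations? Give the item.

After op 1 (replace(7, 'd')): offset=0, physical=[A,B,C,D,E,F,G,d], logical=[A,B,C,D,E,F,G,d]
After op 2 (rotate(-1)): offset=7, physical=[A,B,C,D,E,F,G,d], logical=[d,A,B,C,D,E,F,G]
After op 3 (replace(1, 'h')): offset=7, physical=[h,B,C,D,E,F,G,d], logical=[d,h,B,C,D,E,F,G]
After op 4 (rotate(-3)): offset=4, physical=[h,B,C,D,E,F,G,d], logical=[E,F,G,d,h,B,C,D]
After op 5 (swap(1, 7)): offset=4, physical=[h,B,C,F,E,D,G,d], logical=[E,D,G,d,h,B,C,F]
After op 6 (replace(7, 'o')): offset=4, physical=[h,B,C,o,E,D,G,d], logical=[E,D,G,d,h,B,C,o]
After op 7 (rotate(+1)): offset=5, physical=[h,B,C,o,E,D,G,d], logical=[D,G,d,h,B,C,o,E]

Answer: D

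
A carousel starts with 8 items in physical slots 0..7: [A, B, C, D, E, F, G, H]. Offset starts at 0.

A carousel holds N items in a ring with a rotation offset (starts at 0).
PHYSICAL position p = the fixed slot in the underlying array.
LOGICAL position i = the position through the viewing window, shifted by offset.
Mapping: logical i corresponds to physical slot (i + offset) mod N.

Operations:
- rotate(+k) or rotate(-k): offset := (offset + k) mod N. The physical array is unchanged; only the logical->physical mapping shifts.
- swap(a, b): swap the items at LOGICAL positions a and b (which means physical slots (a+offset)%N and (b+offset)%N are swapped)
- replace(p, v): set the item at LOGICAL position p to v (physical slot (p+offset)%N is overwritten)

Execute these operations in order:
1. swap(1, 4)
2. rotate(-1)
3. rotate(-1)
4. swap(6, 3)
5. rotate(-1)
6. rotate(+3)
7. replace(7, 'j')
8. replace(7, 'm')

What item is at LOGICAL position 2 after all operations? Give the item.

After op 1 (swap(1, 4)): offset=0, physical=[A,E,C,D,B,F,G,H], logical=[A,E,C,D,B,F,G,H]
After op 2 (rotate(-1)): offset=7, physical=[A,E,C,D,B,F,G,H], logical=[H,A,E,C,D,B,F,G]
After op 3 (rotate(-1)): offset=6, physical=[A,E,C,D,B,F,G,H], logical=[G,H,A,E,C,D,B,F]
After op 4 (swap(6, 3)): offset=6, physical=[A,B,C,D,E,F,G,H], logical=[G,H,A,B,C,D,E,F]
After op 5 (rotate(-1)): offset=5, physical=[A,B,C,D,E,F,G,H], logical=[F,G,H,A,B,C,D,E]
After op 6 (rotate(+3)): offset=0, physical=[A,B,C,D,E,F,G,H], logical=[A,B,C,D,E,F,G,H]
After op 7 (replace(7, 'j')): offset=0, physical=[A,B,C,D,E,F,G,j], logical=[A,B,C,D,E,F,G,j]
After op 8 (replace(7, 'm')): offset=0, physical=[A,B,C,D,E,F,G,m], logical=[A,B,C,D,E,F,G,m]

Answer: C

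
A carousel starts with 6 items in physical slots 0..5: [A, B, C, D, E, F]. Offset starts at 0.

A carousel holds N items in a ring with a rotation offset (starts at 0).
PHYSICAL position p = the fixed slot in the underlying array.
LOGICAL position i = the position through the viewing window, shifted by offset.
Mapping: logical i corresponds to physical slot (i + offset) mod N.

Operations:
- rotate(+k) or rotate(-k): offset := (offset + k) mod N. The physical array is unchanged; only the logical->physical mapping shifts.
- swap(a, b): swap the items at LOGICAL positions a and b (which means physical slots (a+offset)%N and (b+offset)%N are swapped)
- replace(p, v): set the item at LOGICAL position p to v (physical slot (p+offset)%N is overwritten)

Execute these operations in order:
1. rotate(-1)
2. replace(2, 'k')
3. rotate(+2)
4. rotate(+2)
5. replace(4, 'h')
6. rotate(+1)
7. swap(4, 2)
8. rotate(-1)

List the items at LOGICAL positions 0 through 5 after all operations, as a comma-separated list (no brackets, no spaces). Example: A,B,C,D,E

After op 1 (rotate(-1)): offset=5, physical=[A,B,C,D,E,F], logical=[F,A,B,C,D,E]
After op 2 (replace(2, 'k')): offset=5, physical=[A,k,C,D,E,F], logical=[F,A,k,C,D,E]
After op 3 (rotate(+2)): offset=1, physical=[A,k,C,D,E,F], logical=[k,C,D,E,F,A]
After op 4 (rotate(+2)): offset=3, physical=[A,k,C,D,E,F], logical=[D,E,F,A,k,C]
After op 5 (replace(4, 'h')): offset=3, physical=[A,h,C,D,E,F], logical=[D,E,F,A,h,C]
After op 6 (rotate(+1)): offset=4, physical=[A,h,C,D,E,F], logical=[E,F,A,h,C,D]
After op 7 (swap(4, 2)): offset=4, physical=[C,h,A,D,E,F], logical=[E,F,C,h,A,D]
After op 8 (rotate(-1)): offset=3, physical=[C,h,A,D,E,F], logical=[D,E,F,C,h,A]

Answer: D,E,F,C,h,A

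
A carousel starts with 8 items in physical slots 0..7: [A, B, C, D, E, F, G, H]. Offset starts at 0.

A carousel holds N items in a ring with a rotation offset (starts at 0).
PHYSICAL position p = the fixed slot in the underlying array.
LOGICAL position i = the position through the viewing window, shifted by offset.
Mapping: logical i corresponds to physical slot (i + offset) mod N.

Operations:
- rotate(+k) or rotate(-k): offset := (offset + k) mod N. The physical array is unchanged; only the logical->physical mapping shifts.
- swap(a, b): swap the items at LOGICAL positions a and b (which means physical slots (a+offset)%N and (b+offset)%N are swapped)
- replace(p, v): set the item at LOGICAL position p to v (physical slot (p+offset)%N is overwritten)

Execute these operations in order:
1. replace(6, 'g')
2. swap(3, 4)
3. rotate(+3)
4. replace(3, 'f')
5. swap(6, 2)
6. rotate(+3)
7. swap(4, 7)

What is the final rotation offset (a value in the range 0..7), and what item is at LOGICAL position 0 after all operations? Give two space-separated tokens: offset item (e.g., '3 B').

Answer: 6 f

Derivation:
After op 1 (replace(6, 'g')): offset=0, physical=[A,B,C,D,E,F,g,H], logical=[A,B,C,D,E,F,g,H]
After op 2 (swap(3, 4)): offset=0, physical=[A,B,C,E,D,F,g,H], logical=[A,B,C,E,D,F,g,H]
After op 3 (rotate(+3)): offset=3, physical=[A,B,C,E,D,F,g,H], logical=[E,D,F,g,H,A,B,C]
After op 4 (replace(3, 'f')): offset=3, physical=[A,B,C,E,D,F,f,H], logical=[E,D,F,f,H,A,B,C]
After op 5 (swap(6, 2)): offset=3, physical=[A,F,C,E,D,B,f,H], logical=[E,D,B,f,H,A,F,C]
After op 6 (rotate(+3)): offset=6, physical=[A,F,C,E,D,B,f,H], logical=[f,H,A,F,C,E,D,B]
After op 7 (swap(4, 7)): offset=6, physical=[A,F,B,E,D,C,f,H], logical=[f,H,A,F,B,E,D,C]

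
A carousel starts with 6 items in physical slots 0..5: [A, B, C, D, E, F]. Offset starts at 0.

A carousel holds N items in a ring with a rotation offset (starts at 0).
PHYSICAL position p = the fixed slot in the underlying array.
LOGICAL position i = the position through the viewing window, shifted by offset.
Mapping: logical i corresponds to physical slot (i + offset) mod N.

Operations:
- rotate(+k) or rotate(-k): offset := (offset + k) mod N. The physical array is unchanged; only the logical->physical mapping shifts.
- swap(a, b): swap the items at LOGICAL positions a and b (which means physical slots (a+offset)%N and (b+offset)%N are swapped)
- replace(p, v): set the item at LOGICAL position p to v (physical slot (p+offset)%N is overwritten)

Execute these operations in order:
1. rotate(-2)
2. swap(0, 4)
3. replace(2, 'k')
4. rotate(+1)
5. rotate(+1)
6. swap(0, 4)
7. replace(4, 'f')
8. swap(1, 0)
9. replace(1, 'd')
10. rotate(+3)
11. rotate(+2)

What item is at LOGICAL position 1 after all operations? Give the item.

After op 1 (rotate(-2)): offset=4, physical=[A,B,C,D,E,F], logical=[E,F,A,B,C,D]
After op 2 (swap(0, 4)): offset=4, physical=[A,B,E,D,C,F], logical=[C,F,A,B,E,D]
After op 3 (replace(2, 'k')): offset=4, physical=[k,B,E,D,C,F], logical=[C,F,k,B,E,D]
After op 4 (rotate(+1)): offset=5, physical=[k,B,E,D,C,F], logical=[F,k,B,E,D,C]
After op 5 (rotate(+1)): offset=0, physical=[k,B,E,D,C,F], logical=[k,B,E,D,C,F]
After op 6 (swap(0, 4)): offset=0, physical=[C,B,E,D,k,F], logical=[C,B,E,D,k,F]
After op 7 (replace(4, 'f')): offset=0, physical=[C,B,E,D,f,F], logical=[C,B,E,D,f,F]
After op 8 (swap(1, 0)): offset=0, physical=[B,C,E,D,f,F], logical=[B,C,E,D,f,F]
After op 9 (replace(1, 'd')): offset=0, physical=[B,d,E,D,f,F], logical=[B,d,E,D,f,F]
After op 10 (rotate(+3)): offset=3, physical=[B,d,E,D,f,F], logical=[D,f,F,B,d,E]
After op 11 (rotate(+2)): offset=5, physical=[B,d,E,D,f,F], logical=[F,B,d,E,D,f]

Answer: B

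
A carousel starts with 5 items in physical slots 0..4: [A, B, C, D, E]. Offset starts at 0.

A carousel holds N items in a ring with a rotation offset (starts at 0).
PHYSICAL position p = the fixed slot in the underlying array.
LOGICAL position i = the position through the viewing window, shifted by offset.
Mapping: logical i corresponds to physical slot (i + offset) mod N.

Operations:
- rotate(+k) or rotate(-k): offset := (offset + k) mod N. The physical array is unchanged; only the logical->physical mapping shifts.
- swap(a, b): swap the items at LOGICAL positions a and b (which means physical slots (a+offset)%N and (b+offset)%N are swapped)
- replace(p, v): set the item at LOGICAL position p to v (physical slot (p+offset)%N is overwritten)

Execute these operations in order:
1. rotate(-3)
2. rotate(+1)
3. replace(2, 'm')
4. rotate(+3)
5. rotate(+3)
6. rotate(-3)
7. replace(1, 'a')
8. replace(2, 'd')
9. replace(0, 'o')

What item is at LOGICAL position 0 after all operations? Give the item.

Answer: o

Derivation:
After op 1 (rotate(-3)): offset=2, physical=[A,B,C,D,E], logical=[C,D,E,A,B]
After op 2 (rotate(+1)): offset=3, physical=[A,B,C,D,E], logical=[D,E,A,B,C]
After op 3 (replace(2, 'm')): offset=3, physical=[m,B,C,D,E], logical=[D,E,m,B,C]
After op 4 (rotate(+3)): offset=1, physical=[m,B,C,D,E], logical=[B,C,D,E,m]
After op 5 (rotate(+3)): offset=4, physical=[m,B,C,D,E], logical=[E,m,B,C,D]
After op 6 (rotate(-3)): offset=1, physical=[m,B,C,D,E], logical=[B,C,D,E,m]
After op 7 (replace(1, 'a')): offset=1, physical=[m,B,a,D,E], logical=[B,a,D,E,m]
After op 8 (replace(2, 'd')): offset=1, physical=[m,B,a,d,E], logical=[B,a,d,E,m]
After op 9 (replace(0, 'o')): offset=1, physical=[m,o,a,d,E], logical=[o,a,d,E,m]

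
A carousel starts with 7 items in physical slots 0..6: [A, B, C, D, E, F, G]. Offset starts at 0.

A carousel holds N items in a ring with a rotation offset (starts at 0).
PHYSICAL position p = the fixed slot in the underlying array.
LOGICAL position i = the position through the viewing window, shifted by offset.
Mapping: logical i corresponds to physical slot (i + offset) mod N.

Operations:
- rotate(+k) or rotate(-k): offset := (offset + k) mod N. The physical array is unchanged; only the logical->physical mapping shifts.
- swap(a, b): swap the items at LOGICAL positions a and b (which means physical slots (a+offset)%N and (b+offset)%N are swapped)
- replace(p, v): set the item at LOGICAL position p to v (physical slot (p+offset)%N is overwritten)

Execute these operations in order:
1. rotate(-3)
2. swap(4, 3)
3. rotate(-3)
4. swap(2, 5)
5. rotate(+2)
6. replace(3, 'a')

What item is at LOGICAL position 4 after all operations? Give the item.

Answer: B

Derivation:
After op 1 (rotate(-3)): offset=4, physical=[A,B,C,D,E,F,G], logical=[E,F,G,A,B,C,D]
After op 2 (swap(4, 3)): offset=4, physical=[B,A,C,D,E,F,G], logical=[E,F,G,B,A,C,D]
After op 3 (rotate(-3)): offset=1, physical=[B,A,C,D,E,F,G], logical=[A,C,D,E,F,G,B]
After op 4 (swap(2, 5)): offset=1, physical=[B,A,C,G,E,F,D], logical=[A,C,G,E,F,D,B]
After op 5 (rotate(+2)): offset=3, physical=[B,A,C,G,E,F,D], logical=[G,E,F,D,B,A,C]
After op 6 (replace(3, 'a')): offset=3, physical=[B,A,C,G,E,F,a], logical=[G,E,F,a,B,A,C]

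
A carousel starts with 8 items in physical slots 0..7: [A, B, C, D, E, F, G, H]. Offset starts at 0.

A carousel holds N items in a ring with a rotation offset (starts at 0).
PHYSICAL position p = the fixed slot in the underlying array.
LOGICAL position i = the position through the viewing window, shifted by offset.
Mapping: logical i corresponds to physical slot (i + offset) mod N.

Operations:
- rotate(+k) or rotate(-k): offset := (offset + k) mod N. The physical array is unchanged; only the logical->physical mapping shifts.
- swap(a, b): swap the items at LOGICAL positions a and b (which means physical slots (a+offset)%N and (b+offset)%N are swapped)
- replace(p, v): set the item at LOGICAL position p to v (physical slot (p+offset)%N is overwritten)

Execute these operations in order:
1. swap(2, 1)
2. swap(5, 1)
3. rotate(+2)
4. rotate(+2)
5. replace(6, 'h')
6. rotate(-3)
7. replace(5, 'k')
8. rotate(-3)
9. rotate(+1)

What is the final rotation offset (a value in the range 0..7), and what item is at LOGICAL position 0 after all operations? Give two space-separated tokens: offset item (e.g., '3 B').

After op 1 (swap(2, 1)): offset=0, physical=[A,C,B,D,E,F,G,H], logical=[A,C,B,D,E,F,G,H]
After op 2 (swap(5, 1)): offset=0, physical=[A,F,B,D,E,C,G,H], logical=[A,F,B,D,E,C,G,H]
After op 3 (rotate(+2)): offset=2, physical=[A,F,B,D,E,C,G,H], logical=[B,D,E,C,G,H,A,F]
After op 4 (rotate(+2)): offset=4, physical=[A,F,B,D,E,C,G,H], logical=[E,C,G,H,A,F,B,D]
After op 5 (replace(6, 'h')): offset=4, physical=[A,F,h,D,E,C,G,H], logical=[E,C,G,H,A,F,h,D]
After op 6 (rotate(-3)): offset=1, physical=[A,F,h,D,E,C,G,H], logical=[F,h,D,E,C,G,H,A]
After op 7 (replace(5, 'k')): offset=1, physical=[A,F,h,D,E,C,k,H], logical=[F,h,D,E,C,k,H,A]
After op 8 (rotate(-3)): offset=6, physical=[A,F,h,D,E,C,k,H], logical=[k,H,A,F,h,D,E,C]
After op 9 (rotate(+1)): offset=7, physical=[A,F,h,D,E,C,k,H], logical=[H,A,F,h,D,E,C,k]

Answer: 7 H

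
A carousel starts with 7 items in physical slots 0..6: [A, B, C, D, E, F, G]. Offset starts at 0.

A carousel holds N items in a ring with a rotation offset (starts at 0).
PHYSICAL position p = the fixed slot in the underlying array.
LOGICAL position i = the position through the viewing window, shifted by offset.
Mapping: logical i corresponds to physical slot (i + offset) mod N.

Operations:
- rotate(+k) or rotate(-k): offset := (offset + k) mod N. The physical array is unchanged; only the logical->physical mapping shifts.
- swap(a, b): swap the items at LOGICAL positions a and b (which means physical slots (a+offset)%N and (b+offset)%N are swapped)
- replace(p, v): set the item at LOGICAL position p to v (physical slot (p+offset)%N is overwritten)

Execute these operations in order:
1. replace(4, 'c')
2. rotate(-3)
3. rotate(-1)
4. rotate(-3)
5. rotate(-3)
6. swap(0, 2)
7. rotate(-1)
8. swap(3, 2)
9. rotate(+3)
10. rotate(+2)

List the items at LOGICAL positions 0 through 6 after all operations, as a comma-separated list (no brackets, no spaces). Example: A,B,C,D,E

Answer: B,C,D,G,c,F,A

Derivation:
After op 1 (replace(4, 'c')): offset=0, physical=[A,B,C,D,c,F,G], logical=[A,B,C,D,c,F,G]
After op 2 (rotate(-3)): offset=4, physical=[A,B,C,D,c,F,G], logical=[c,F,G,A,B,C,D]
After op 3 (rotate(-1)): offset=3, physical=[A,B,C,D,c,F,G], logical=[D,c,F,G,A,B,C]
After op 4 (rotate(-3)): offset=0, physical=[A,B,C,D,c,F,G], logical=[A,B,C,D,c,F,G]
After op 5 (rotate(-3)): offset=4, physical=[A,B,C,D,c,F,G], logical=[c,F,G,A,B,C,D]
After op 6 (swap(0, 2)): offset=4, physical=[A,B,C,D,G,F,c], logical=[G,F,c,A,B,C,D]
After op 7 (rotate(-1)): offset=3, physical=[A,B,C,D,G,F,c], logical=[D,G,F,c,A,B,C]
After op 8 (swap(3, 2)): offset=3, physical=[A,B,C,D,G,c,F], logical=[D,G,c,F,A,B,C]
After op 9 (rotate(+3)): offset=6, physical=[A,B,C,D,G,c,F], logical=[F,A,B,C,D,G,c]
After op 10 (rotate(+2)): offset=1, physical=[A,B,C,D,G,c,F], logical=[B,C,D,G,c,F,A]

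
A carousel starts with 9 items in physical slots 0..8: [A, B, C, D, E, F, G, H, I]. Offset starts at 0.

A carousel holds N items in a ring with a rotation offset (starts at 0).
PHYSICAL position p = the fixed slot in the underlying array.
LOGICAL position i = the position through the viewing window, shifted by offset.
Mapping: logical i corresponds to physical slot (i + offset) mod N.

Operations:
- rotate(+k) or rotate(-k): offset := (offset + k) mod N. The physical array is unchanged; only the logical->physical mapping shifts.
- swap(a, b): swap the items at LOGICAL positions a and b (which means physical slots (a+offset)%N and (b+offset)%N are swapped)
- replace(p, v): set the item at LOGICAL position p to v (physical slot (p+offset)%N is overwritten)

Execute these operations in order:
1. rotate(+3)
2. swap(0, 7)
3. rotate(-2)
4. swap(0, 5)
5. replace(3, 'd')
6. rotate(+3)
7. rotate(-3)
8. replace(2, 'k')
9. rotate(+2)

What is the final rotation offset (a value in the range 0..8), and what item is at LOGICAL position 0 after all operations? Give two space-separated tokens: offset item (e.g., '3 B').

After op 1 (rotate(+3)): offset=3, physical=[A,B,C,D,E,F,G,H,I], logical=[D,E,F,G,H,I,A,B,C]
After op 2 (swap(0, 7)): offset=3, physical=[A,D,C,B,E,F,G,H,I], logical=[B,E,F,G,H,I,A,D,C]
After op 3 (rotate(-2)): offset=1, physical=[A,D,C,B,E,F,G,H,I], logical=[D,C,B,E,F,G,H,I,A]
After op 4 (swap(0, 5)): offset=1, physical=[A,G,C,B,E,F,D,H,I], logical=[G,C,B,E,F,D,H,I,A]
After op 5 (replace(3, 'd')): offset=1, physical=[A,G,C,B,d,F,D,H,I], logical=[G,C,B,d,F,D,H,I,A]
After op 6 (rotate(+3)): offset=4, physical=[A,G,C,B,d,F,D,H,I], logical=[d,F,D,H,I,A,G,C,B]
After op 7 (rotate(-3)): offset=1, physical=[A,G,C,B,d,F,D,H,I], logical=[G,C,B,d,F,D,H,I,A]
After op 8 (replace(2, 'k')): offset=1, physical=[A,G,C,k,d,F,D,H,I], logical=[G,C,k,d,F,D,H,I,A]
After op 9 (rotate(+2)): offset=3, physical=[A,G,C,k,d,F,D,H,I], logical=[k,d,F,D,H,I,A,G,C]

Answer: 3 k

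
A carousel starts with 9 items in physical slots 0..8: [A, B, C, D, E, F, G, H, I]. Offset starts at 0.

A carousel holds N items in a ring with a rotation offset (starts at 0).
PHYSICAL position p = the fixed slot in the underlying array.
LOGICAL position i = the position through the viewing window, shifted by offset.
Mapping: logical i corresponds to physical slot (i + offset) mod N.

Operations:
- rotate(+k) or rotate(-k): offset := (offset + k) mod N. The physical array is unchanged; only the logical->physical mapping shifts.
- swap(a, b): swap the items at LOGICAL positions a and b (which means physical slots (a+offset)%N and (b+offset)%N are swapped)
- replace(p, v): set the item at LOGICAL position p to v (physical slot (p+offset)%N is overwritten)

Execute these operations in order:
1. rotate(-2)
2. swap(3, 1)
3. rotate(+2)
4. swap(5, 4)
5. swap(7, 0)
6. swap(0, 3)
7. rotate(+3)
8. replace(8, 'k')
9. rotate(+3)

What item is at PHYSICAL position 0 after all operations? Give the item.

Answer: D

Derivation:
After op 1 (rotate(-2)): offset=7, physical=[A,B,C,D,E,F,G,H,I], logical=[H,I,A,B,C,D,E,F,G]
After op 2 (swap(3, 1)): offset=7, physical=[A,I,C,D,E,F,G,H,B], logical=[H,B,A,I,C,D,E,F,G]
After op 3 (rotate(+2)): offset=0, physical=[A,I,C,D,E,F,G,H,B], logical=[A,I,C,D,E,F,G,H,B]
After op 4 (swap(5, 4)): offset=0, physical=[A,I,C,D,F,E,G,H,B], logical=[A,I,C,D,F,E,G,H,B]
After op 5 (swap(7, 0)): offset=0, physical=[H,I,C,D,F,E,G,A,B], logical=[H,I,C,D,F,E,G,A,B]
After op 6 (swap(0, 3)): offset=0, physical=[D,I,C,H,F,E,G,A,B], logical=[D,I,C,H,F,E,G,A,B]
After op 7 (rotate(+3)): offset=3, physical=[D,I,C,H,F,E,G,A,B], logical=[H,F,E,G,A,B,D,I,C]
After op 8 (replace(8, 'k')): offset=3, physical=[D,I,k,H,F,E,G,A,B], logical=[H,F,E,G,A,B,D,I,k]
After op 9 (rotate(+3)): offset=6, physical=[D,I,k,H,F,E,G,A,B], logical=[G,A,B,D,I,k,H,F,E]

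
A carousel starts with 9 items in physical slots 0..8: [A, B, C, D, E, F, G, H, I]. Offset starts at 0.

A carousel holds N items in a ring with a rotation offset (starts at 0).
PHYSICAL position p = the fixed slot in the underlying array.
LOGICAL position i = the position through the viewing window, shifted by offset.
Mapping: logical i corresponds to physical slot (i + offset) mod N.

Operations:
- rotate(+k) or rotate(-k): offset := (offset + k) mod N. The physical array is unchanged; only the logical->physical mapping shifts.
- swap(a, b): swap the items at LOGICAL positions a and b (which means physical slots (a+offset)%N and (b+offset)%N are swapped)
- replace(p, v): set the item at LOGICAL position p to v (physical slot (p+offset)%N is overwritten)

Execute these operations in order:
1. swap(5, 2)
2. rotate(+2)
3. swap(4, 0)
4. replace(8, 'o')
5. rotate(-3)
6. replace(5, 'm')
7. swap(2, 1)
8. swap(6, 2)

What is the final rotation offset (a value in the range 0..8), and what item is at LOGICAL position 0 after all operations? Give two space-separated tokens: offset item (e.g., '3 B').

Answer: 8 I

Derivation:
After op 1 (swap(5, 2)): offset=0, physical=[A,B,F,D,E,C,G,H,I], logical=[A,B,F,D,E,C,G,H,I]
After op 2 (rotate(+2)): offset=2, physical=[A,B,F,D,E,C,G,H,I], logical=[F,D,E,C,G,H,I,A,B]
After op 3 (swap(4, 0)): offset=2, physical=[A,B,G,D,E,C,F,H,I], logical=[G,D,E,C,F,H,I,A,B]
After op 4 (replace(8, 'o')): offset=2, physical=[A,o,G,D,E,C,F,H,I], logical=[G,D,E,C,F,H,I,A,o]
After op 5 (rotate(-3)): offset=8, physical=[A,o,G,D,E,C,F,H,I], logical=[I,A,o,G,D,E,C,F,H]
After op 6 (replace(5, 'm')): offset=8, physical=[A,o,G,D,m,C,F,H,I], logical=[I,A,o,G,D,m,C,F,H]
After op 7 (swap(2, 1)): offset=8, physical=[o,A,G,D,m,C,F,H,I], logical=[I,o,A,G,D,m,C,F,H]
After op 8 (swap(6, 2)): offset=8, physical=[o,C,G,D,m,A,F,H,I], logical=[I,o,C,G,D,m,A,F,H]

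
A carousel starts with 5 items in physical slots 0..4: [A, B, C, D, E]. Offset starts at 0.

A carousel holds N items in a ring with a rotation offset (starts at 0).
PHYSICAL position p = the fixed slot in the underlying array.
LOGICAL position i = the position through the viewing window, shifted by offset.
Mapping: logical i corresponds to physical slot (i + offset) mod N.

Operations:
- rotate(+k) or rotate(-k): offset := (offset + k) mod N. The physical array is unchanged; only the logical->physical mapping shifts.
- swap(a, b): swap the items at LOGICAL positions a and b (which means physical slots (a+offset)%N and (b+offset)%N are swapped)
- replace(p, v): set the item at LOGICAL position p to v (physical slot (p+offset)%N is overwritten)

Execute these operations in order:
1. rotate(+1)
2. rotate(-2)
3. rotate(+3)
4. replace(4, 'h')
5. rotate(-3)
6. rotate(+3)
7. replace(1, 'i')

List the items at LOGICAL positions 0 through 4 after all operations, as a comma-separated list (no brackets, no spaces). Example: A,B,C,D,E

After op 1 (rotate(+1)): offset=1, physical=[A,B,C,D,E], logical=[B,C,D,E,A]
After op 2 (rotate(-2)): offset=4, physical=[A,B,C,D,E], logical=[E,A,B,C,D]
After op 3 (rotate(+3)): offset=2, physical=[A,B,C,D,E], logical=[C,D,E,A,B]
After op 4 (replace(4, 'h')): offset=2, physical=[A,h,C,D,E], logical=[C,D,E,A,h]
After op 5 (rotate(-3)): offset=4, physical=[A,h,C,D,E], logical=[E,A,h,C,D]
After op 6 (rotate(+3)): offset=2, physical=[A,h,C,D,E], logical=[C,D,E,A,h]
After op 7 (replace(1, 'i')): offset=2, physical=[A,h,C,i,E], logical=[C,i,E,A,h]

Answer: C,i,E,A,h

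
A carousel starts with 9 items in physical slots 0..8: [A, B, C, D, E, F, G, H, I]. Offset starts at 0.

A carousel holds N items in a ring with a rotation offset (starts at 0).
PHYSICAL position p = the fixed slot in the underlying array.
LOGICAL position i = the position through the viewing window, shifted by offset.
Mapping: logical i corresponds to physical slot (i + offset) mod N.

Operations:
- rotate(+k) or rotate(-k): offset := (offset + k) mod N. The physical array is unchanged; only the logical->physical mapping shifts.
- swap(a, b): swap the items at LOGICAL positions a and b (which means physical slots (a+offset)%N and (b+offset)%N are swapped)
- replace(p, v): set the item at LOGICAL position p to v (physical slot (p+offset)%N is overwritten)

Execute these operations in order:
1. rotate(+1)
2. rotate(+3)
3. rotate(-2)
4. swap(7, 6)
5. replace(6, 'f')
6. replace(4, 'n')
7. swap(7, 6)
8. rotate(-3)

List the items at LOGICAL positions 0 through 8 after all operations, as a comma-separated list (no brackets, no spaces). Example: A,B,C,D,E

After op 1 (rotate(+1)): offset=1, physical=[A,B,C,D,E,F,G,H,I], logical=[B,C,D,E,F,G,H,I,A]
After op 2 (rotate(+3)): offset=4, physical=[A,B,C,D,E,F,G,H,I], logical=[E,F,G,H,I,A,B,C,D]
After op 3 (rotate(-2)): offset=2, physical=[A,B,C,D,E,F,G,H,I], logical=[C,D,E,F,G,H,I,A,B]
After op 4 (swap(7, 6)): offset=2, physical=[I,B,C,D,E,F,G,H,A], logical=[C,D,E,F,G,H,A,I,B]
After op 5 (replace(6, 'f')): offset=2, physical=[I,B,C,D,E,F,G,H,f], logical=[C,D,E,F,G,H,f,I,B]
After op 6 (replace(4, 'n')): offset=2, physical=[I,B,C,D,E,F,n,H,f], logical=[C,D,E,F,n,H,f,I,B]
After op 7 (swap(7, 6)): offset=2, physical=[f,B,C,D,E,F,n,H,I], logical=[C,D,E,F,n,H,I,f,B]
After op 8 (rotate(-3)): offset=8, physical=[f,B,C,D,E,F,n,H,I], logical=[I,f,B,C,D,E,F,n,H]

Answer: I,f,B,C,D,E,F,n,H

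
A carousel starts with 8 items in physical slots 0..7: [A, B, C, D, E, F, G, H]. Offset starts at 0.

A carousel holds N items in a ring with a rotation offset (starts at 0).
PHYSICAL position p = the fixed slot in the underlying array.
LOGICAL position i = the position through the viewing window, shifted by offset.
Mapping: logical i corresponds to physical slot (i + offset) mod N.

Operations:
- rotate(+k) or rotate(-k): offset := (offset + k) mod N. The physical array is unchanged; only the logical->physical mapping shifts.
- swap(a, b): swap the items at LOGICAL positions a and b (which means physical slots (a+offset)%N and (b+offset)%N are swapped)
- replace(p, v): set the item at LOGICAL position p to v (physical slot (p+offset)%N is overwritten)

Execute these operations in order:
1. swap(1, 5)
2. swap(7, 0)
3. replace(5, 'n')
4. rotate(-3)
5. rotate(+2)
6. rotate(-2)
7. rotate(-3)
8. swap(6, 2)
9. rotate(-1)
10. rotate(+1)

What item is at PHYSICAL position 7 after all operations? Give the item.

After op 1 (swap(1, 5)): offset=0, physical=[A,F,C,D,E,B,G,H], logical=[A,F,C,D,E,B,G,H]
After op 2 (swap(7, 0)): offset=0, physical=[H,F,C,D,E,B,G,A], logical=[H,F,C,D,E,B,G,A]
After op 3 (replace(5, 'n')): offset=0, physical=[H,F,C,D,E,n,G,A], logical=[H,F,C,D,E,n,G,A]
After op 4 (rotate(-3)): offset=5, physical=[H,F,C,D,E,n,G,A], logical=[n,G,A,H,F,C,D,E]
After op 5 (rotate(+2)): offset=7, physical=[H,F,C,D,E,n,G,A], logical=[A,H,F,C,D,E,n,G]
After op 6 (rotate(-2)): offset=5, physical=[H,F,C,D,E,n,G,A], logical=[n,G,A,H,F,C,D,E]
After op 7 (rotate(-3)): offset=2, physical=[H,F,C,D,E,n,G,A], logical=[C,D,E,n,G,A,H,F]
After op 8 (swap(6, 2)): offset=2, physical=[E,F,C,D,H,n,G,A], logical=[C,D,H,n,G,A,E,F]
After op 9 (rotate(-1)): offset=1, physical=[E,F,C,D,H,n,G,A], logical=[F,C,D,H,n,G,A,E]
After op 10 (rotate(+1)): offset=2, physical=[E,F,C,D,H,n,G,A], logical=[C,D,H,n,G,A,E,F]

Answer: A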